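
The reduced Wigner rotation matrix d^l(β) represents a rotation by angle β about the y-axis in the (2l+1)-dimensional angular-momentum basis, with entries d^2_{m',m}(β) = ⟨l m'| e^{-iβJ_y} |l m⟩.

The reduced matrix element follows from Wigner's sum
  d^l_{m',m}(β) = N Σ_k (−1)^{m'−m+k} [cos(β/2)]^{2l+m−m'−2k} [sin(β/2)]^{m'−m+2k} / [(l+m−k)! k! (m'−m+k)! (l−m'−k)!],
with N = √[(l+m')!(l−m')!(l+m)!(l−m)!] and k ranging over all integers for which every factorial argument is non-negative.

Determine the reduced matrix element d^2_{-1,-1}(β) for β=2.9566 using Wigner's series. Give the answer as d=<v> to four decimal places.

d=-0.0253

d^2_{-1,-1}(β=2.9566) via Wigner's sum:
With c≡cos(β/2)=0.092364 and s≡sin(β/2)=0.995725, N=[1·6·1·6]^{1/2}=6.000000
Admissible k: 0..1 (factorial args all ≥0)
  k=0: (−1)^0·6.0000/(6)·0.0924^4·0.9957^0 = +0.000073
  k=1: (−1)^1·6.0000/(2)·0.0924^2·0.9957^2 = -0.025375
d^2_{-1,-1}(2.9566) = +0.000073 -0.025375 = -0.025302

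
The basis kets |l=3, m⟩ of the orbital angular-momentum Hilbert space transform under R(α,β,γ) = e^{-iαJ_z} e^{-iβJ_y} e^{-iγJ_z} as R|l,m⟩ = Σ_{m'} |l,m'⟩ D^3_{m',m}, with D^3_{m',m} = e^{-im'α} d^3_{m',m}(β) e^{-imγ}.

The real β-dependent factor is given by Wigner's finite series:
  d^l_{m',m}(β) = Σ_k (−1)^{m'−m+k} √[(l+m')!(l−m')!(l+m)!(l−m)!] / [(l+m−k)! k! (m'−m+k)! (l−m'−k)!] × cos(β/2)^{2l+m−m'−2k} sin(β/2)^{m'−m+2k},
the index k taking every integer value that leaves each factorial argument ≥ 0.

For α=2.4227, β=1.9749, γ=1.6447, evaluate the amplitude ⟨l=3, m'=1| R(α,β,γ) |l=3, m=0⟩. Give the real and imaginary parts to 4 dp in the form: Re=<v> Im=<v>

Split into d^3_{1,0}(β=1.9749) × two z-phases.
Half-angle: c=0.550820, s=0.834624. N=√(24·2·6·6)=41.569219
k: max(0,(0)−(1))=0 … min(3+(0),3−(1))=2
  k=0: (−1)^1·41.5692/(12)·0.5508^5·0.8346^1 = -0.146599
  k=1: (−1)^2·41.5692/(4)·0.5508^3·0.8346^3 = +1.009749
  k=2: (−1)^3·41.5692/(12)·0.5508^1·0.8346^5 = -0.772778
d^3_{1,0}(1.9749) = -0.146599 +1.009749 -0.772778 = +0.090373
Attach z-rotation phases: D = e^{-i(1)(2.4227)}·(+0.090373)·e^{-i(0)(1.6447)} = -0.068009-0.059515i

Re=-0.0680 Im=-0.0595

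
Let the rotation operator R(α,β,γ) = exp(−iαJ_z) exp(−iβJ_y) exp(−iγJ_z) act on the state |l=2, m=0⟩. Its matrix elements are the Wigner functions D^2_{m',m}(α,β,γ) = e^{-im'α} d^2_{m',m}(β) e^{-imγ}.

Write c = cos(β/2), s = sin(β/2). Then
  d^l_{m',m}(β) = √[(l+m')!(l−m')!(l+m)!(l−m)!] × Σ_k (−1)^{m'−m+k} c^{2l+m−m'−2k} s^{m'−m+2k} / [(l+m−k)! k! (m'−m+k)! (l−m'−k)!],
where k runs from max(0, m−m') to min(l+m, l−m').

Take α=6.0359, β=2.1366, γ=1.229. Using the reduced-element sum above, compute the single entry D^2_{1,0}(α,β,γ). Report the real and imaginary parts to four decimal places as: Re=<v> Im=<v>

D^2_{1,0}(6.0359,2.1366,1.229) = e^{-i·1·6.0359}·d^2_{1,0}(2.1366)·e^{-i·0·1.229}. Compute d first:
c=cos(2.1366/2)=0.481615, s=sin(2.1366/2)=0.876383; N=√[6·1·2·2]=4.898979
Admissible k: 0..1 (factorial args all ≥0)
  k=0: (−1)^1·4.8990/(2)·0.4816^3·0.8764^1 = -0.239811
  k=1: (−1)^2·4.8990/(2)·0.4816^1·0.8764^3 = +0.794067
d^2_{1,0}(2.1366) = -0.239811 +0.794067 = +0.554256
Attach z-rotation phases: D = e^{-i(1)(6.0359)}·(+0.554256)·e^{-i(0)(1.229)} = +0.537396+0.135667i

Re=0.5374 Im=0.1357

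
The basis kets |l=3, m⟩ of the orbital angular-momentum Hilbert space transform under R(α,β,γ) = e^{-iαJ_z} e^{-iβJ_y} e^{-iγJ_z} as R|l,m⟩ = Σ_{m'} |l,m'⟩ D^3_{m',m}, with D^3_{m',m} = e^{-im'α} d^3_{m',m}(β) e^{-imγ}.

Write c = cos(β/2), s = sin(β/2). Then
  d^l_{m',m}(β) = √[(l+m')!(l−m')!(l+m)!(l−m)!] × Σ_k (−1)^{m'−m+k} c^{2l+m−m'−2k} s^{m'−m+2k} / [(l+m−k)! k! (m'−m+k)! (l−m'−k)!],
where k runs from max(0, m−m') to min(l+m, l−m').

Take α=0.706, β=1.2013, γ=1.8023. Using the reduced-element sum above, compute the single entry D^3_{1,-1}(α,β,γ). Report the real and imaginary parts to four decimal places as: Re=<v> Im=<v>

First d^3_{1,-1}(β=1.2013), then the phase factors e^{-i(1)α} and e^{-i(-1)γ}:
Half-angle: c=0.824968, s=0.565179. N=√(24·2·2·24)=48.000000
k∈{0,1,2} keeps every argument non-negative
  k=0: (−1)^2·48.0000/(8)·0.8250^4·0.5652^2 = +0.887712
  k=1: (−1)^3·48.0000/(6)·0.8250^2·0.5652^4 = -0.555531
  k=2: (−1)^4·48.0000/(48)·0.8250^0·0.5652^6 = +0.032592
d^3_{1,-1}(1.2013) = +0.887712 -0.555531 +0.032592 = +0.364774
Attach z-rotation phases: D = e^{-i(1)(0.706)}·(+0.364774)·e^{-i(-1)(1.8023)} = +0.166662+0.324475i

Re=0.1667 Im=0.3245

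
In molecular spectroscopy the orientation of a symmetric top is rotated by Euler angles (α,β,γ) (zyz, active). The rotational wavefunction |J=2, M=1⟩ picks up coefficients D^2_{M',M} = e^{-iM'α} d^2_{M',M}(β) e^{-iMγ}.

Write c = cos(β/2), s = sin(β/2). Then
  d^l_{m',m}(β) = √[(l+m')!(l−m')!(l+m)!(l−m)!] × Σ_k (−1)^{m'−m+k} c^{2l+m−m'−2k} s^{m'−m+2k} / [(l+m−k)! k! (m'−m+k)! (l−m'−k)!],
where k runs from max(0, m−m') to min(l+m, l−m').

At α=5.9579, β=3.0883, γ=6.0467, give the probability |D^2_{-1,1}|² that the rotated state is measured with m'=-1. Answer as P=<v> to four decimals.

P=0.9929

D^2_{-1,1}(5.9579,3.0883,6.0467) = e^{-i·-1·5.9579}·d^2_{-1,1}(3.0883)·e^{-i·1·6.0467}. Compute d first:
Half-angle: c=0.026643, s=0.999645. N=√(1·6·6·1)=6.000000
The bounds max(0,m−m')=2 and min(l+m,l−m')=3 give 2 terms
  k=2: (−1)^0·6.0000/(2)·0.0266^2·0.9996^2 = +0.002128
  k=3: (−1)^1·6.0000/(6)·0.0266^0·0.9996^4 = -0.998581
d^2_{-1,1}(3.0883) = +0.002128 -0.998581 = -0.996453
|D^2_{-1,1}|² = |d^2_{-1,1}(β)|² = (-0.996453)² = 0.992918 (the z-rotation phases have unit modulus)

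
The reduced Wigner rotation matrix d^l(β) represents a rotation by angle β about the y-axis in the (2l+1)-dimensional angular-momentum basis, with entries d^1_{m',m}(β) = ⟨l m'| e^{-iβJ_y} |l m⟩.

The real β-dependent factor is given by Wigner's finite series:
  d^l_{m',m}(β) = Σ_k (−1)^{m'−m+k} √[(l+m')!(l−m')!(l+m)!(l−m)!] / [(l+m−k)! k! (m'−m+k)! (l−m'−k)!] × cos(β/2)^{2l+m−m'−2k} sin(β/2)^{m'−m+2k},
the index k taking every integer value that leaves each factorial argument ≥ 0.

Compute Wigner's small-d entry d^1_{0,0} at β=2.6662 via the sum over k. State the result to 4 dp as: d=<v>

d^1_{0,0}(β=2.6662) via Wigner's sum:
Half-angle: c=0.235464, s=0.971883. N=√(1·1·1·1)=1.000000
Admissible k: 0..1 (factorial args all ≥0)
  k=0: (−1)^0·1.0000/(1)·0.2355^2·0.9719^0 = +0.055443
  k=1: (−1)^1·1.0000/(1)·0.2355^0·0.9719^2 = -0.944557
d^1_{0,0}(2.6662) = +0.055443 -0.944557 = -0.889113

d=-0.8891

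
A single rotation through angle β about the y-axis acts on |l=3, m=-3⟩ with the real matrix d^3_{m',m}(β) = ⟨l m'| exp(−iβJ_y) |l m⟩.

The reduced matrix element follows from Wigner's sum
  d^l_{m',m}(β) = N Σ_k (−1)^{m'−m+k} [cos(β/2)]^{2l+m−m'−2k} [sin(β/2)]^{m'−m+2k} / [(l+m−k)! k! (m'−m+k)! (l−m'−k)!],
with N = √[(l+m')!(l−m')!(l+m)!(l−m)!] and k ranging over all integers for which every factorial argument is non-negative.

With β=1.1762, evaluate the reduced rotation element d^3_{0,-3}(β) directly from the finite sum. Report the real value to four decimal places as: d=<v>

d^3_{0,-3}(β=1.1762) via Wigner's sum:
c=cos(1.1762/2)=0.831996, s=sin(1.1762/2)=0.554781; N=√[6·6·1·720]=160.996894
The bounds max(0,m−m')=0 and min(l+m,l−m')=0 give 1 term
  k=0: (−1)^3·160.9969/(36)·0.8320^3·0.5548^3 = -0.439789
d^3_{0,-3}(1.1762) = -0.439789

d=-0.4398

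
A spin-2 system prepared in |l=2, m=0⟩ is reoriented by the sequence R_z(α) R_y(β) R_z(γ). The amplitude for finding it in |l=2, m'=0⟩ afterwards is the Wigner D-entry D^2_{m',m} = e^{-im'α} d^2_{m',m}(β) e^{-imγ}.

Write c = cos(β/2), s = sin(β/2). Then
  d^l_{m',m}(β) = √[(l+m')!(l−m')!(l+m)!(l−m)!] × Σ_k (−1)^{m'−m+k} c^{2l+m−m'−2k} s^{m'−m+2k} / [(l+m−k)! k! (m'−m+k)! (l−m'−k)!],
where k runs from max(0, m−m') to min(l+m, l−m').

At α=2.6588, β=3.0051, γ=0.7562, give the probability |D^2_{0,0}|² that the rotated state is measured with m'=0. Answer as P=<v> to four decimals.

First d^2_{0,0}(β=3.0051), then the phase factors e^{-i(0)α} and e^{-i(0)γ}:
Half-angle: c=0.068193, s=0.997672. N=√(2·2·2·2)=4.000000
The bounds max(0,m−m')=0 and min(l+m,l−m')=2 give 3 terms
  k=0: (−1)^0·4.0000/(4)·0.0682^4·0.9977^0 = +0.000022
  k=1: (−1)^1·4.0000/(1)·0.0682^2·0.9977^2 = -0.018515
  k=2: (−1)^2·4.0000/(4)·0.0682^0·0.9977^4 = +0.990721
d^2_{0,0}(3.0051) = +0.000022 -0.018515 +0.990721 = +0.972228
|D^2_{0,0}|² = |d^2_{0,0}(β)|² = (+0.972228)² = 0.945227 (the z-rotation phases have unit modulus)

P=0.9452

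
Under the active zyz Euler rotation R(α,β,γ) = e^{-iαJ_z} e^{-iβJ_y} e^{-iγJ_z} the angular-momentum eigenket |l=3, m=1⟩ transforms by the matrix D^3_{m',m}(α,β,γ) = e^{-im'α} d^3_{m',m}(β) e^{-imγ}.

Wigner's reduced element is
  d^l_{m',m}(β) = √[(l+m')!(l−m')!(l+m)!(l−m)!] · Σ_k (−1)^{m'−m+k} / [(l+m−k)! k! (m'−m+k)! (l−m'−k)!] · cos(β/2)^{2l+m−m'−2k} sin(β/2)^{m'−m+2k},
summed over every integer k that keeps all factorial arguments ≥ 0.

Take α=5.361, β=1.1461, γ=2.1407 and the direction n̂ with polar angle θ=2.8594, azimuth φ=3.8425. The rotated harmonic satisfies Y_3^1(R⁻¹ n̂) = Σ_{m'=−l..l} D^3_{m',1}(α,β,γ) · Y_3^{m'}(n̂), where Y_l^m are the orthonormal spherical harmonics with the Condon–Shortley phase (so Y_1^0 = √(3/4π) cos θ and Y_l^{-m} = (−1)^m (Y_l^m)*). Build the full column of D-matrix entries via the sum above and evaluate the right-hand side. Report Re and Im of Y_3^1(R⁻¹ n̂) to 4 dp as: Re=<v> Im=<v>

Re=-0.0616 Im=-0.0514

Need the full column D^3_{m',1} for m'=−3..3 at α=5.361, β=1.1461, γ=2.1407.
cos(β/2)=0.840251, sin(β/2)=0.542197
d^3_{-3,1}: single k=4 term ⇒ +0.236316;  D = +0.045759+0.231843i
d^3_{-2,1}: k∈[3..4] ⇒ +0.598039 -0.124508 = +0.473531;  D = -0.314836+0.353709i
d^3_{-1,1}: k∈[2..4] ⇒ +0.879230 -0.488133 +0.025406 = +0.416504;  D = -0.415215-0.032748i
d^3_{0,1}: k∈[1..3] ⇒ +0.786672 -0.982678 +0.136391 = -0.059615;  D = +0.032165+0.050193i
d^3_{1,1}: k∈[0..2] ⇒ +0.351929 -1.172307 +0.366099 = -0.454279;  D = -0.156744+0.426380i
d^3_{2,1}: k∈[0..1] ⇒ -0.718130 +0.598039 = -0.120091;  D = -0.114857+0.035068i
d^3_{3,1}: single k=0 term ⇒ +0.567541;  D = +0.459970+0.332460i
Y_3^{m'}(θ=2.8594,φ=3.8425) and Σ D·Y over m':
  (+0.0458+0.2318i)·(+0.0046+0.0078i)  (-0.3148+0.3537i)·(-0.0128+0.0750i)  (-0.4152-0.0327i)·(-0.2484+0.2096i)  (+0.0322+0.0502i)·(-0.5779+0.0000i)  (-0.1567+0.4264i)·(+0.2484+0.2096i)  (-0.1149+0.0351i)·(-0.0128-0.0750i)  (+0.4600+0.3325i)·(-0.0046+0.0078i)
Y_3^1(R⁻¹ n̂) = -0.061577-0.051361i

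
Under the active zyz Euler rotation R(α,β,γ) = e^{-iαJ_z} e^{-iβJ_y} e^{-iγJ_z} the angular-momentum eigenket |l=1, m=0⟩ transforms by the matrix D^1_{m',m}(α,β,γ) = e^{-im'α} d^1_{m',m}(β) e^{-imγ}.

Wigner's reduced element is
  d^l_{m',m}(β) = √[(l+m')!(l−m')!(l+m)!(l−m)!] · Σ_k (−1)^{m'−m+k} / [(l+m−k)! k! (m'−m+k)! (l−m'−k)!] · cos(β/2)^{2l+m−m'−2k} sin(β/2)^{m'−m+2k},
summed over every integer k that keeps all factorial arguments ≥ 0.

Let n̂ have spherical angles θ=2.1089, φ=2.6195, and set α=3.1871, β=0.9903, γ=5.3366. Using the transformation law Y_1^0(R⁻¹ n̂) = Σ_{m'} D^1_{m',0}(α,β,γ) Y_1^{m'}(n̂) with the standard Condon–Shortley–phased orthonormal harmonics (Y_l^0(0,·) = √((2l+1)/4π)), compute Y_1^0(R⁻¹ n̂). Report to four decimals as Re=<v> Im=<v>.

Need the full column D^1_{m',0} for m'=−1..1 at α=3.1871, β=0.9903, γ=5.3366.
cos(β/2)=0.879897, sin(β/2)=0.475164
d^1_{-1,0}: single k=1 term ⇒ +0.591276;  D = -0.590664-0.026898i
d^1_{0,0}: k∈[0..1] ⇒ +0.774220 -0.225780 = +0.548439;  D = +0.548439+0.000000i
d^1_{1,0}: single k=0 term ⇒ -0.591276;  D = +0.590664-0.026898i
Y_1^{m'}(θ=2.1089,φ=2.6195) and Σ D·Y over m':
  (-0.5907-0.0269i)·(-0.2571-0.1479i)  (+0.5484+0.0000i)·(-0.2504+0.0000i)  (+0.5907-0.0269i)·(+0.2571-0.1479i)
Y_1^0(R⁻¹ n̂) = +0.158479+0.000000i

Re=0.1585 Im=0.0000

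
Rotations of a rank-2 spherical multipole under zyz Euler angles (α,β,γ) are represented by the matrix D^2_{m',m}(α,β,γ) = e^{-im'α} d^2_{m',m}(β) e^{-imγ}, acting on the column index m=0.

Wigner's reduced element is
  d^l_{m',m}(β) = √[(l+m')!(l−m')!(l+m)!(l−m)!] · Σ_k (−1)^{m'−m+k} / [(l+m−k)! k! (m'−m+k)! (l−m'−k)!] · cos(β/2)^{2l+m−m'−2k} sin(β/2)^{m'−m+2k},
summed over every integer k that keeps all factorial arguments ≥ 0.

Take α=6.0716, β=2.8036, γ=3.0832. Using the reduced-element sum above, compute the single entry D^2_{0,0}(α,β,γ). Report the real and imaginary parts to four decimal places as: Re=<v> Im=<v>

First d^2_{0,0}(β=2.8036), then the phase factors e^{-i(0)α} and e^{-i(0)γ}:
Half-angle: c=0.168193, s=0.985754. N=√(2·2·2·2)=4.000000
k: max(0,(0)−(0))=0 … min(2+(0),2−(0))=2
  k=0: (−1)^0·4.0000/(4)·0.1682^4·0.9858^0 = +0.000800
  k=1: (−1)^1·4.0000/(1)·0.1682^2·0.9858^2 = -0.109955
  k=2: (−1)^2·4.0000/(4)·0.1682^0·0.9858^4 = +0.944222
d^2_{0,0}(2.8036) = +0.000800 -0.109955 +0.944222 = +0.835068
Phases: e^{-i·(0)·6.0716}=+1.000000+0.000000i, e^{-i·(0)·3.0832}=+1.000000+0.000000i ⇒ D=+0.835068+0.000000i

Re=0.8351 Im=0.0000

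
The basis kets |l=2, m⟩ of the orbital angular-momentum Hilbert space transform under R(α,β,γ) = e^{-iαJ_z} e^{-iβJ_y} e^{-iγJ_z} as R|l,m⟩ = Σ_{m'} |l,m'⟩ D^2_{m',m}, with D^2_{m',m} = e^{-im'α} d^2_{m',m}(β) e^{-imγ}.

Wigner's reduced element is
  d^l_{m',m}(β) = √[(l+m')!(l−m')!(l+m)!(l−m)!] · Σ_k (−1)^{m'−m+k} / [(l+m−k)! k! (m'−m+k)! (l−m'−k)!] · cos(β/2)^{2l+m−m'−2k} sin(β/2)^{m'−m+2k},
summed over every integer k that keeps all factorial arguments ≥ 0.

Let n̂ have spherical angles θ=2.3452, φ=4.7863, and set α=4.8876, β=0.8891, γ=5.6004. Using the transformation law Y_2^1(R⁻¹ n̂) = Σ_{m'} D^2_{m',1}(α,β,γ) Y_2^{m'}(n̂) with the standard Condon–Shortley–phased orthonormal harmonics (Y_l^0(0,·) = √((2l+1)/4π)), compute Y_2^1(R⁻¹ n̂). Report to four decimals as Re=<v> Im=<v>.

Re=-0.0702 Im=-0.0491

Need the full column D^2_{m',1} for m'=−2..2 at α=4.8876, β=0.8891, γ=5.6004.
cos(β/2)=0.902804, sin(β/2)=0.430052
d^2_{-2,1}: single k=3 term ⇒ +0.143610;  D = -0.073538-0.123353i
d^2_{-1,1}: k∈[2..3] ⇒ +0.452220 -0.034204 = +0.418016;  D = +0.316243-0.273363i
d^2_{0,1}: k∈[1..2] ⇒ +0.775135 -0.175886 = +0.599249;  D = +0.464908+0.378100i
d^2_{1,1}: k∈[0..1] ⇒ +0.664316 -0.452220 = +0.212096;  D = -0.103091+0.185356i
d^2_{2,1}: single k=0 term ⇒ -0.632895;  D = +0.598259+0.206500i
Y_2^{m'}(θ=2.3452,φ=4.7863) and Σ D·Y over m':
  (-0.0735-0.1234i)·(-0.1952+0.0291i)  (+0.3162-0.2734i)·(-0.0285-0.3851i)  (+0.4649+0.3781i)·(+0.1473+0.0000i)  (-0.1031+0.1854i)·(+0.0285-0.3851i)  (+0.5983+0.2065i)·(-0.1952-0.0291i)
Y_2^1(R⁻¹ n̂) = -0.070226-0.049080i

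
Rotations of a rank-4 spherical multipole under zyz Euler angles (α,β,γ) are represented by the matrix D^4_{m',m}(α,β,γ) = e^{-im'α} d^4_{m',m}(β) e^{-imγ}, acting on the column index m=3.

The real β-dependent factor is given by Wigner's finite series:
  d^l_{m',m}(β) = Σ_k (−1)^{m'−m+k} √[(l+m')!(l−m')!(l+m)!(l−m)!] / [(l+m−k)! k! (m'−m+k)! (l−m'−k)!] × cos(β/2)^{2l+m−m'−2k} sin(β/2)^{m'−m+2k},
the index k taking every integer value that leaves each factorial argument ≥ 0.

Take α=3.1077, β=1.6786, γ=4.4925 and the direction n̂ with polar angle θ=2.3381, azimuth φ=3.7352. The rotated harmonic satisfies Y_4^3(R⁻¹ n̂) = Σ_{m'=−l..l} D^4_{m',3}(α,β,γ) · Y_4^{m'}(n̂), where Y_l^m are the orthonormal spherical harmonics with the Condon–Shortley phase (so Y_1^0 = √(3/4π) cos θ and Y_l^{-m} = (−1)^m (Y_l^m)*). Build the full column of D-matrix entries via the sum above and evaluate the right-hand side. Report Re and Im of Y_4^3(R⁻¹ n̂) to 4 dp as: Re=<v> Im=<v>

Need the full column D^4_{m',3} for m'=−4..4 at α=3.1077, β=1.6786, γ=4.4925.
cos(β/2)=0.667984, sin(β/2)=0.744176
d^4_{-4,3}: single k=7 term ⇒ +0.238803;  D = +0.119504-0.206750i
d^4_{-3,3}: k∈[6..7] ⇒ +0.530497 -0.094060 = +0.436437;  D = -0.231085+0.370239i
d^4_{-2,3}: k∈[5..6] ⇒ +0.763591 -0.315906 = +0.447684;  D = +0.249774-0.371530i
d^4_{-1,3}: k∈[4..5] ⇒ +0.807765 -0.601527 = +0.206238;  D = -0.120799+0.167158i
d^4_{0,3}: k∈[3..4] ⇒ +0.648516 -0.804895 = -0.156380;  D = -0.095838+0.123571i
d^4_{1,3}: k∈[2..3] ⇒ +0.390497 -0.807765 = -0.417268;  D = +0.266751-0.320869i
d^4_{2,3}: k∈[1..2] ⇒ +0.165235 -0.615236 = -0.450001;  D = -0.299237+0.336093i
d^4_{3,3}: k∈[0..1] ⇒ +0.039639 -0.344386 = -0.304746;  D = +0.210243-0.220608i
d^4_{4,3}: single k=0 term ⇒ -0.124906;  D = -0.089186+0.087448i
Y_4^{m'}(θ=2.3381,φ=3.7352) and Σ D·Y over m':
  (+0.1195-0.2067i)·(-0.0855-0.0824i)  (-0.2311+0.3702i)·(-0.0676-0.3169i)  (+0.2498-0.3715i)·(+0.1539-0.3814i)  (-0.1208+0.1672i)·(+0.0732-0.0494i)  (-0.0958+0.1236i)·(-0.3522+0.0000i)  (+0.2668-0.3209i)·(-0.0732-0.0494i)  (-0.2992+0.3361i)·(+0.1539+0.3814i)  (+0.2102-0.2206i)·(+0.0676-0.3169i)  (-0.0892+0.0874i)·(-0.0855+0.0824i)
Y_4^3(R⁻¹ n̂) = -0.229340-0.270204i

Re=-0.2293 Im=-0.2702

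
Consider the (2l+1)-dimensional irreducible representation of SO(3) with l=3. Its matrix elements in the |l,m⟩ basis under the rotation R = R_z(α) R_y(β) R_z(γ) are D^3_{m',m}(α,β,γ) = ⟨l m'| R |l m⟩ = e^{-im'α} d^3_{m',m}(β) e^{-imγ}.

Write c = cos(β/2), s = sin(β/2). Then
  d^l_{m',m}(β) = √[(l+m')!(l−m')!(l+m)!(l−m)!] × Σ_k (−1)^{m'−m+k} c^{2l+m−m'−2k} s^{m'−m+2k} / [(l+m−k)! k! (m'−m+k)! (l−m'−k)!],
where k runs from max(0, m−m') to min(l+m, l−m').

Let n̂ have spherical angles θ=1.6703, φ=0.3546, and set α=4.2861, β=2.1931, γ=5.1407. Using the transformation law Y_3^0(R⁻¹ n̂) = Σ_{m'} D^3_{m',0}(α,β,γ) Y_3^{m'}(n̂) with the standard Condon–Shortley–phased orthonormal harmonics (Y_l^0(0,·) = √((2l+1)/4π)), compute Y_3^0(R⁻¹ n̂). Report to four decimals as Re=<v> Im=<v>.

Need the full column D^3_{m',0} for m'=−3..3 at α=4.2861, β=2.1931, γ=5.1407.
cos(β/2)=0.456668, sin(β/2)=0.889637
d^3_{-3,0}: single k=3 term ⇒ +0.299886;  D = +0.287198+0.086307i
d^3_{-2,0}: k∈[2..3] ⇒ +0.188534 -0.715507 = -0.526973;  D = +0.346771-0.396800i
d^3_{-1,0}: k∈[1..3] ⇒ +0.061208 -0.696871 +0.881568 = +0.245905;  D = -0.101680-0.223898i
d^3_{0,0}: k∈[0..3] ⇒ +0.009070 -0.309793 +1.175697 -0.495767 = +0.379208;  D = +0.379208+0.000000i
d^3_{1,0}: k∈[0..2] ⇒ -0.061208 +0.696871 -0.881568 = -0.245905;  D = +0.101680-0.223898i
d^3_{2,0}: k∈[0..1] ⇒ +0.188534 -0.715507 = -0.526973;  D = +0.346771+0.396800i
d^3_{3,0}: single k=0 term ⇒ -0.299886;  D = -0.287198+0.086307i
Y_3^{m'}(θ=1.6703,φ=0.3546) and Σ D·Y over m':
  (+0.2872+0.0863i)·(+0.1996-0.3594i)  (+0.3468-0.3968i)·(-0.0763+0.0655i)  (-0.1017-0.2239i)·(-0.2867+0.1061i)  (+0.3792+0.0000i)·(+0.1094+0.0000i)  (+0.1017-0.2239i)·(+0.2867+0.1061i)  (+0.3468+0.3968i)·(-0.0763-0.0655i)  (-0.2872+0.0863i)·(-0.1996-0.3594i)
Y_3^0(R⁻¹ n̂) = +0.323034+0.000000i

Re=0.3230 Im=0.0000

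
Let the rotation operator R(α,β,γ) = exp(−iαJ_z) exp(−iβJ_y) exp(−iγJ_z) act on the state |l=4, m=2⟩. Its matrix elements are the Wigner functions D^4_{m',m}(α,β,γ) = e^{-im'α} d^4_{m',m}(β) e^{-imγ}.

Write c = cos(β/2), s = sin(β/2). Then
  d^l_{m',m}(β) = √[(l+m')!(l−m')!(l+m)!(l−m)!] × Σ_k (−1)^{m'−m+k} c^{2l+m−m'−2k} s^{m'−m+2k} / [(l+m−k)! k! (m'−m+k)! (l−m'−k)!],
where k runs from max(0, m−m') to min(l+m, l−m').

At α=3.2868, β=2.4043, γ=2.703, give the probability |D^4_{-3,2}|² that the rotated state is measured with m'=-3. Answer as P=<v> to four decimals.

Split into d^4_{-3,2}(β=2.4043) × two z-phases.
With c≡cos(β/2)=0.360353 and s≡sin(β/2)=0.932816, N=[1·5040·720·2]^{1/2}=2693.993318
The bounds max(0,m−m')=5 and min(l+m,l−m')=6 give 2 terms
  k=5: (−1)^0·2693.9933/(240)·0.3604^3·0.9328^5 = +0.370979
  k=6: (−1)^1·2693.9933/(720)·0.3604^1·0.9328^7 = -0.828637
d^4_{-3,2}(2.4043) = +0.370979 -0.828637 = -0.457657
|D^4_{-3,2}|² = |d^4_{-3,2}(β)|² = (-0.457657)² = 0.209450 (the z-rotation phases have unit modulus)

P=0.2095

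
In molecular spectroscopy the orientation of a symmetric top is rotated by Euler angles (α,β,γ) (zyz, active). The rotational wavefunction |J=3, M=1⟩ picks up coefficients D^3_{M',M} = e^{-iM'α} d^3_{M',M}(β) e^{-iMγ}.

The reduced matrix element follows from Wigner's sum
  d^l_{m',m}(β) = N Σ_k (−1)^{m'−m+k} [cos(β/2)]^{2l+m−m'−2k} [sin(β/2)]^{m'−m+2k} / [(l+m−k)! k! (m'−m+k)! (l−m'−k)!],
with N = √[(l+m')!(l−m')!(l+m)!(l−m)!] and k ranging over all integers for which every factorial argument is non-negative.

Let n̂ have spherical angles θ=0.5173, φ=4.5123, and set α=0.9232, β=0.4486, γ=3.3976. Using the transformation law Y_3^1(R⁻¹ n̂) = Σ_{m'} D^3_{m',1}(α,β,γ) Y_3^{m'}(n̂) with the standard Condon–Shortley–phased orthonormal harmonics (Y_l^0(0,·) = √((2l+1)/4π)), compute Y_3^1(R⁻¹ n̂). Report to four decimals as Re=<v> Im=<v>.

Need the full column D^3_{m',1} for m'=−3..3 at α=0.9232, β=0.4486, γ=3.3976.
cos(β/2)=0.974950, sin(β/2)=0.222424
d^3_{-3,1}: single k=4 term ⇒ +0.009010;  D = +0.007291-0.005294i
d^3_{-2,1}: k∈[3..4] ⇒ +0.064494 -0.001678 = +0.062816;  D = +0.001231-0.062804i
d^3_{-1,1}: k∈[2..4] ⇒ +0.268191 -0.018611 +0.000121 = +0.249700;  D = -0.196155-0.154510i
d^3_{0,1}: k∈[1..3] ⇒ +0.678710 -0.105975 +0.001839 = +0.574573;  D = -0.555847+0.145493i
d^3_{1,1}: k∈[0..2] ⇒ +0.858804 -0.357588 +0.013959 = +0.515175;  D = -0.196621+0.476178i
d^3_{2,1}: k∈[0..1] ⇒ -0.619574 +0.064494 = -0.555080;  D = -0.281383-0.478474i
d^3_{3,1}: single k=0 term ⇒ +0.173116;  D = +0.171953+0.020034i
Y_3^{m'}(θ=0.5173,φ=4.5123) and Σ D·Y over m':
  (+0.0073-0.0053i)·(+0.0285-0.0416i)  (+0.0012-0.0628i)·(-0.2001-0.0846i)  (-0.1962-0.1545i)·(-0.0882+0.4350i)  (-0.5558+0.1455i)·(+0.2521+0.0000i)  (-0.1966+0.4762i)·(+0.0882+0.4350i)  (-0.2814-0.4785i)·(-0.2001+0.0846i)  (+0.1720+0.0200i)·(-0.0285-0.0416i)
Y_3^1(R⁻¹ n̂) = -0.192933-0.002352i

Re=-0.1929 Im=-0.0024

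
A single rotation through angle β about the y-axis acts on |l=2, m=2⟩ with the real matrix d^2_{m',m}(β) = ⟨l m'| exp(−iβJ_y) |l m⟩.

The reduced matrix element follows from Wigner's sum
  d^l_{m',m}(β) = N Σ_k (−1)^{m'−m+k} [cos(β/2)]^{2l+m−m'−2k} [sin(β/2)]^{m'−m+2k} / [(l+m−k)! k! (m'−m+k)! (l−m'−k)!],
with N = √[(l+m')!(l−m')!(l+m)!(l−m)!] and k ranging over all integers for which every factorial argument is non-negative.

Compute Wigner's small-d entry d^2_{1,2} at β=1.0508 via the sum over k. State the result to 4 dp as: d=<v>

d=0.6495

d^2_{1,2}(β=1.0508) via Wigner's sum:
c=cos(1.0508/2)=0.865123, s=sin(1.0508/2)=0.501559; N=√[6·1·24·1]=12.000000
k∈{1} keeps every argument non-negative
  k=1: (−1)^0·12.0000/(6)·0.8651^3·0.5016^1 = +0.649511
d^2_{1,2}(1.0508) = +0.649511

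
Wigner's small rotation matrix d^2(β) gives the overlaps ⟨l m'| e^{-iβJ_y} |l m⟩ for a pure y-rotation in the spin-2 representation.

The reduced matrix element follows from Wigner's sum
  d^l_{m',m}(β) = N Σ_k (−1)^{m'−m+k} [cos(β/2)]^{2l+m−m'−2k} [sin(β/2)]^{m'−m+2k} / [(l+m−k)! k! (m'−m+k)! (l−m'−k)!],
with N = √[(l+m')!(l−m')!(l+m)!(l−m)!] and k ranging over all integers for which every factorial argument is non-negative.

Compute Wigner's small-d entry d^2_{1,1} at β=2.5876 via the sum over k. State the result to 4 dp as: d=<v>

d=-0.2020

d^2_{1,1}(β=2.5876) via Wigner's sum:
With c≡cos(β/2)=0.273468 and s≡sin(β/2)=0.961881, N=[6·1·6·1]^{1/2}=6.000000
Admissible k: 0..1 (factorial args all ≥0)
  k=0: (−1)^0·6.0000/(6)·0.2735^4·0.9619^0 = +0.005593
  k=1: (−1)^1·6.0000/(2)·0.2735^2·0.9619^2 = -0.207576
d^2_{1,1}(2.5876) = +0.005593 -0.207576 = -0.201983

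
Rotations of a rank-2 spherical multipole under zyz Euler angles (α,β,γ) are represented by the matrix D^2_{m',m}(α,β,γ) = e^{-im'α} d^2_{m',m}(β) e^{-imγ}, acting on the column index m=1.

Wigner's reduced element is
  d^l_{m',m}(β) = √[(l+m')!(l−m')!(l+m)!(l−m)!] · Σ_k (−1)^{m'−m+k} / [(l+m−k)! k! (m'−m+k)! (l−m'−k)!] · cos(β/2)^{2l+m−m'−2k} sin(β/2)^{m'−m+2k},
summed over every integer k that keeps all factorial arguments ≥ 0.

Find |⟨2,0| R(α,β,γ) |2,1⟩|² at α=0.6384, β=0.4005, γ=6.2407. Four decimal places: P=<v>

D^2_{0,1}(0.6384,0.4005,6.2407) = e^{-i·0·0.6384}·d^2_{0,1}(0.4005)·e^{-i·1·6.2407}. Compute d first:
With c≡cos(β/2)=0.980017 and s≡sin(β/2)=0.198914, N=[2·2·6·1]^{1/2}=4.898979
k: max(0,(1)−(0))=1 … min(2+(1),2−(0))=2
  k=1: (−1)^0·4.8990/(2)·0.9800^3·0.1989^1 = +0.458609
  k=2: (−1)^1·4.8990/(2)·0.9800^1·0.1989^3 = -0.018893
d^2_{0,1}(0.4005) = +0.458609 -0.018893 = +0.439716
|D^2_{0,1}|² = |d^2_{0,1}(β)|² = (+0.439716)² = 0.193350 (the z-rotation phases have unit modulus)

P=0.1933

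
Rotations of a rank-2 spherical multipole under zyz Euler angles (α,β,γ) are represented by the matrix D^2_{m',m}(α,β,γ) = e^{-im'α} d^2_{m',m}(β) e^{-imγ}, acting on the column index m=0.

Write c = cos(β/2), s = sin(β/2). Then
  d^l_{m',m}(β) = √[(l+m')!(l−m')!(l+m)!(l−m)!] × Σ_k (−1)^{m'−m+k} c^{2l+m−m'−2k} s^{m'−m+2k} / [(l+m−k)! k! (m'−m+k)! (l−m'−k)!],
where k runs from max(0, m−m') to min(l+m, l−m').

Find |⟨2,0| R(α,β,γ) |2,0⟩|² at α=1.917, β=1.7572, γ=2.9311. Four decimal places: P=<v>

P=0.2011

Split into d^2_{0,0}(β=1.7572) × two z-phases.
Half-angle: c=0.638230, s=0.769846. N=√(2·2·2·2)=4.000000
k∈{0,1,2} keeps every argument non-negative
  k=0: (−1)^0·4.0000/(4)·0.6382^4·0.7698^0 = +0.165923
  k=1: (−1)^1·4.0000/(1)·0.6382^2·0.7698^2 = -0.965654
  k=2: (−1)^2·4.0000/(4)·0.6382^0·0.7698^4 = +0.351249
d^2_{0,0}(1.7572) = +0.165923 -0.965654 +0.351249 = -0.448481
|D^2_{0,0}|² = |d^2_{0,0}(β)|² = (-0.448481)² = 0.201136 (the z-rotation phases have unit modulus)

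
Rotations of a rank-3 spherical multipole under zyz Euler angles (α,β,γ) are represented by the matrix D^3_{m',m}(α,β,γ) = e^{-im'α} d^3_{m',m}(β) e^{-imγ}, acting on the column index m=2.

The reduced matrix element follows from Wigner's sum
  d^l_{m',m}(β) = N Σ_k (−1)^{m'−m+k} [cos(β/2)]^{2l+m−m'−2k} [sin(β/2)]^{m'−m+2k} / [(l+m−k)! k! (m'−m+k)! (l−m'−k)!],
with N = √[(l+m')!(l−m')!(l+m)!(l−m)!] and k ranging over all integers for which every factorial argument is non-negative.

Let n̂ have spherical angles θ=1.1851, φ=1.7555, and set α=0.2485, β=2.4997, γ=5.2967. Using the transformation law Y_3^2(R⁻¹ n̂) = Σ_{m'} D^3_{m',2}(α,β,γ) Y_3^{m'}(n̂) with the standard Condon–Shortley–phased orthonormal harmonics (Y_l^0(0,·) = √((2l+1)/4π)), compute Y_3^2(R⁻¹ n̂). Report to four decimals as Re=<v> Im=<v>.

Need the full column D^3_{m',2} for m'=−3..3 at α=0.2485, β=2.4997, γ=5.2967.
cos(β/2)=0.315465, sin(β/2)=0.948937
d^3_{-3,2}: single k=5 term ⇒ +0.594585;  D = -0.542149+0.244142i
d^3_{-2,2}: k∈[4..5] ⇒ +0.403480 -0.730172 = -0.326692;  D = +0.255739-0.203286i
d^3_{-1,2}: k∈[3..4] ⇒ +0.169666 -0.767606 = -0.597940;  D = +0.362186-0.475766i
d^3_{0,2}: k∈[2..3] ⇒ +0.048847 -0.441990 = -0.393143;  D = +0.153884-0.361775i
d^3_{1,2}: k∈[1..2] ⇒ +0.009375 -0.169666 = -0.160291;  D = +0.024536-0.158402i
d^3_{2,2}: k∈[0..1] ⇒ +0.000986 -0.044591 = -0.043605;  D = -0.004129-0.043410i
d^3_{3,2}: single k=0 term ⇒ -0.007262;  D = -0.002445-0.006838i
Y_3^{m'}(θ=1.1851,φ=1.7555) and Σ D·Y over m':
  (-0.5421+0.2441i)·(+0.1746+0.2822i)  (+0.2557-0.2033i)·(-0.3078+0.1192i)  (+0.3622-0.4758i)·(+0.0161+0.0861i)  (+0.1539-0.3618i)·(-0.3218+0.0000i)  (+0.0245-0.1584i)·(-0.0161+0.0861i)  (-0.0041-0.0434i)·(-0.3078-0.1192i)  (-0.0024-0.0068i)·(-0.1746+0.2822i)
Y_3^2(R⁻¹ n̂) = -0.209127+0.141644i

Re=-0.2091 Im=0.1416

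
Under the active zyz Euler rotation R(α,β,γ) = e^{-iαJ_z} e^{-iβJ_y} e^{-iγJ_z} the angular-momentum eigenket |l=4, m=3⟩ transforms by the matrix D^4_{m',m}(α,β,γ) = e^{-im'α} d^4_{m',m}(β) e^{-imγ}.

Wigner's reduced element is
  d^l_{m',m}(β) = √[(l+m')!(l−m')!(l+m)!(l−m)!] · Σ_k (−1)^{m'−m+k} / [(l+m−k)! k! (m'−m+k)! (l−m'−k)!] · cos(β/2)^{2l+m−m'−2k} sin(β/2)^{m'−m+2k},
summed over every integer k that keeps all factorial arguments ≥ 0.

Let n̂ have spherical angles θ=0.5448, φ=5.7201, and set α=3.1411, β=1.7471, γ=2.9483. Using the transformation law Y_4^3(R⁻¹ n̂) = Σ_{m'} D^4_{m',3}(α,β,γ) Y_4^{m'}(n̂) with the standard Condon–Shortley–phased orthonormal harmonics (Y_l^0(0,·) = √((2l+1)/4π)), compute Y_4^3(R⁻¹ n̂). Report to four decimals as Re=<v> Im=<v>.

Re=0.3511 Im=-0.1741

Need the full column D^4_{m',3} for m'=−4..4 at α=3.1411, β=1.7471, γ=2.9483.
cos(β/2)=0.642109, sin(β/2)=0.766613
d^4_{-4,3}: single k=7 term ⇒ +0.282610;  D = -0.236717-0.154382i
d^4_{-3,3}: k∈[6..7] ⇒ +0.585833 -0.119292 = +0.466541;  D = +0.390653+0.255051i
d^4_{-2,3}: k∈[5..6] ⇒ +0.786853 -0.373858 = +0.412994;  D = -0.345705-0.225948i
d^4_{-1,3}: k∈[4..5] ⇒ +0.776711 -0.664272 = +0.112439;  D = +0.094089+0.061562i
d^4_{0,3}: k∈[3..4] ⇒ +0.581885 -0.829415 = -0.247530;  D = +0.207067+0.135627i
d^4_{1,3}: k∈[2..3] ⇒ +0.326946 -0.776711 = -0.449765;  D = -0.376121-0.246622i
d^4_{2,3}: k∈[1..2] ⇒ +0.129093 -0.552025 = -0.422932;  D = +0.353566+0.232082i
d^4_{3,3}: k∈[0..1] ⇒ +0.028898 -0.288339 = -0.259441;  D = -0.216820-0.142474i
d^4_{4,3}: single k=0 term ⇒ -0.097585;  D = +0.081527+0.053630i
Y_4^{m'}(θ=0.5448,φ=5.7201) and Σ D·Y over m':
  (-0.2367-0.1544i)·(-0.0201+0.0248i)  (+0.3907+0.2551i)·(-0.0176+0.1480i)  (-0.3457-0.2259i)·(+0.1592+0.3342i)  (+0.0941+0.0616i)·(+0.3759+0.2373i)  (+0.2071+0.1356i)·(-0.0231+0.0000i)  (-0.3761-0.2466i)·(-0.3759+0.2373i)  (+0.3536+0.2321i)·(+0.1592-0.3342i)  (-0.2168-0.1425i)·(+0.0176+0.1480i)  (+0.0815+0.0536i)·(-0.0201-0.0248i)
Y_4^3(R⁻¹ n̂) = +0.351108-0.174057i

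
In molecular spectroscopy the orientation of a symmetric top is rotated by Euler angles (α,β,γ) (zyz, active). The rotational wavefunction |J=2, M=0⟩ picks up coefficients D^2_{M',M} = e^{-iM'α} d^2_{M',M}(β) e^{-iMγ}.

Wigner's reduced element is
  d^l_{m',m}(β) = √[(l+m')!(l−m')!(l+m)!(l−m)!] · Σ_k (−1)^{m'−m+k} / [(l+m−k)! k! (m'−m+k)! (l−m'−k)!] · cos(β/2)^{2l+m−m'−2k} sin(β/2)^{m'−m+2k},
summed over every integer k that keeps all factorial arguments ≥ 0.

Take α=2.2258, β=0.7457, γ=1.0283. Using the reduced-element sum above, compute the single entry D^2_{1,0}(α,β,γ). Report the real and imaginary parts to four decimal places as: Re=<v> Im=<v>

Split into d^2_{1,0}(β=0.7457) × two z-phases.
With c≡cos(β/2)=0.931293 and s≡sin(β/2)=0.364271, N=[6·1·2·2]^{1/2}=4.898979
The bounds max(0,m−m')=0 and min(l+m,l−m')=1 give 2 terms
  k=0: (−1)^1·4.8990/(2)·0.9313^3·0.3643^1 = -0.720708
  k=1: (−1)^2·4.8990/(2)·0.9313^1·0.3643^3 = +0.110265
d^2_{1,0}(0.7457) = -0.720708 +0.110265 = -0.610443
D = (-0.609162-0.793046i)·(-0.610443)·(+1.000000+0.000000i) = +0.371859+0.484109i

Re=0.3719 Im=0.4841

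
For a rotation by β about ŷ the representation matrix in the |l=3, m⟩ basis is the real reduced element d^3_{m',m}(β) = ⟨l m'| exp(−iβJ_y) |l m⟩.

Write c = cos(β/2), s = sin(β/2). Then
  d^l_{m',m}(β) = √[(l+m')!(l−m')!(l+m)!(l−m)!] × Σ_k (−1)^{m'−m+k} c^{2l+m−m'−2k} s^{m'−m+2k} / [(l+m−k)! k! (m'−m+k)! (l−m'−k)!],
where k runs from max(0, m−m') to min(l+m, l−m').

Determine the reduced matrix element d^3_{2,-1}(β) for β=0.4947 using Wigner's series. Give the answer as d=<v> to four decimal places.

d^3_{2,-1}(β=0.4947) via Wigner's sum:
c=cos(0.4947/2)=0.969565, s=sin(0.4947/2)=0.244835; N=√[120·1·2·24]=75.894664
Admissible k: 0..1 (factorial args all ≥0)
  k=0: (−1)^3·75.8947/(12)·0.9696^3·0.2448^3 = -0.084603
  k=1: (−1)^4·75.8947/(24)·0.9696^1·0.2448^5 = +0.002697
d^3_{2,-1}(0.4947) = -0.084603 +0.002697 = -0.081905

d=-0.0819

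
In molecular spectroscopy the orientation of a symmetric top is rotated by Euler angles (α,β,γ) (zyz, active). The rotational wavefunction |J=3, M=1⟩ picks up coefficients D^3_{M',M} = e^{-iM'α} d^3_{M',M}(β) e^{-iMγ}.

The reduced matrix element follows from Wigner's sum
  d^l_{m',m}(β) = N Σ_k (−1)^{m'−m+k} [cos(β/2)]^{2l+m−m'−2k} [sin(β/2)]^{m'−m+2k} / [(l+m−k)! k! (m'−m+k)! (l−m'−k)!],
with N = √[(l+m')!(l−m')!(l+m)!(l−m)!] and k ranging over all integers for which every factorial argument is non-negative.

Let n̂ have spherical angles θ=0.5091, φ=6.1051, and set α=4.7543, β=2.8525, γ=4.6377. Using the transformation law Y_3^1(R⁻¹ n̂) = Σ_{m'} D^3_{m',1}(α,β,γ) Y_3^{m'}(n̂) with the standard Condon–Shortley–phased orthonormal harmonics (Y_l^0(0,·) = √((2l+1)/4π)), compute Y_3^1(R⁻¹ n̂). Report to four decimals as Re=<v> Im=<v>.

Need the full column D^3_{m',1} for m'=−3..3 at α=4.7543, β=2.8525, γ=4.6377.
cos(β/2)=0.144044, sin(β/2)=0.989571
d^3_{-3,1}: single k=4 term ⇒ +0.077059;  D = -0.075516-0.015341i
d^3_{-2,1}: k∈[3..4] ⇒ +0.018317 -0.432244 = -0.413927;  D = -0.065338+0.408738i
d^3_{-1,1}: k∈[2..4] ⇒ +0.002529 -0.159172 +0.939037 = +0.782395;  D = +0.777082+0.091021i
d^3_{0,1}: k∈[1..3] ⇒ +0.000213 -0.030098 +0.473500 = +0.443615;  D = -0.033102+0.442378i
d^3_{1,1}: k∈[0..2] ⇒ +0.000009 -0.003373 +0.119379 = +0.116015;  D = -0.115953-0.003802i
d^3_{2,1}: k∈[0..1] ⇒ -0.000194 +0.018317 = +0.018123;  D = -0.000166-0.018122i
d^3_{3,1}: single k=0 term ⇒ +0.001633;  D = +0.001631-0.000083i
Y_3^{m'}(θ=0.5091,φ=6.1051) and Σ D·Y over m':
  (-0.0755-0.0153i)·(+0.0416+0.0246i)  (-0.0653+0.4087i)·(+0.1987+0.0739i)  (+0.7771+0.0910i)·(+0.4360+0.0785i)  (-0.0331+0.4424i)·(+0.2647+0.0000i)  (-0.1160-0.0038i)·(-0.4360+0.0785i)  (-0.0002-0.0181i)·(+0.1987-0.0739i)  (+0.0016-0.0001i)·(-0.0416+0.0246i)
Y_3^1(R⁻¹ n̂) = +0.326333+0.280643i

Re=0.3263 Im=0.2806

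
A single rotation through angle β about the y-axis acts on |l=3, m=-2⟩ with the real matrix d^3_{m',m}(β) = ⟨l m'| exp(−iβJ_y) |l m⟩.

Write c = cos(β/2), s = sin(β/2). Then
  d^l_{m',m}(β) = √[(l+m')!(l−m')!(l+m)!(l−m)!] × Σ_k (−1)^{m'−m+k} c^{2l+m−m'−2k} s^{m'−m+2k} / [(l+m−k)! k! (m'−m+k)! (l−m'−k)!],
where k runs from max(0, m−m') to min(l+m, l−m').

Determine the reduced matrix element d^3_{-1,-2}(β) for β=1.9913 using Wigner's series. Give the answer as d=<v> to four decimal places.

d=0.4751

d^3_{-1,-2}(β=1.9913) via Wigner's sum:
With c≡cos(β/2)=0.543958 and s≡sin(β/2)=0.839113, N=[2·24·1·120]^{1/2}=75.894664
The bounds max(0,m−m')=0 and min(l+m,l−m')=1 give 2 terms
  k=0: (−1)^1·75.8947/(24)·0.5440^5·0.8391^1 = -0.126370
  k=1: (−1)^2·75.8947/(12)·0.5440^3·0.8391^3 = +0.601431
d^3_{-1,-2}(1.9913) = -0.126370 +0.601431 = +0.475061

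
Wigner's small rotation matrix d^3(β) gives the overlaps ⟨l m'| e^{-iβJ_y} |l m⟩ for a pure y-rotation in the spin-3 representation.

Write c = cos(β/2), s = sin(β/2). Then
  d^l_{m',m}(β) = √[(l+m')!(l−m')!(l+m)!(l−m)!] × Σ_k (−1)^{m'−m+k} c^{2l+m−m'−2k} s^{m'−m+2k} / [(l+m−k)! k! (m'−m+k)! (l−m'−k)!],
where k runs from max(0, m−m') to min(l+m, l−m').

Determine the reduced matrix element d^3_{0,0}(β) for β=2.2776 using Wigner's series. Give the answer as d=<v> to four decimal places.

d^3_{0,0}(β=2.2776) via Wigner's sum:
Half-angle: c=0.418685, s=0.908132. N=√(6·6·6·6)=36.000000
The bounds max(0,m−m')=0 and min(l+m,l−m')=3 give 4 terms
  k=0: (−1)^0·36.0000/(36)·0.4187^6·0.9081^0 = +0.005387
  k=1: (−1)^1·36.0000/(4)·0.4187^4·0.9081^2 = -0.228080
  k=2: (−1)^2·36.0000/(4)·0.4187^2·0.9081^4 = +1.073030
  k=3: (−1)^3·36.0000/(36)·0.4187^0·0.9081^6 = -0.560910
d^3_{0,0}(2.2776) = +0.005387 -0.228080 +1.073030 -0.560910 = +0.289426

d=0.2894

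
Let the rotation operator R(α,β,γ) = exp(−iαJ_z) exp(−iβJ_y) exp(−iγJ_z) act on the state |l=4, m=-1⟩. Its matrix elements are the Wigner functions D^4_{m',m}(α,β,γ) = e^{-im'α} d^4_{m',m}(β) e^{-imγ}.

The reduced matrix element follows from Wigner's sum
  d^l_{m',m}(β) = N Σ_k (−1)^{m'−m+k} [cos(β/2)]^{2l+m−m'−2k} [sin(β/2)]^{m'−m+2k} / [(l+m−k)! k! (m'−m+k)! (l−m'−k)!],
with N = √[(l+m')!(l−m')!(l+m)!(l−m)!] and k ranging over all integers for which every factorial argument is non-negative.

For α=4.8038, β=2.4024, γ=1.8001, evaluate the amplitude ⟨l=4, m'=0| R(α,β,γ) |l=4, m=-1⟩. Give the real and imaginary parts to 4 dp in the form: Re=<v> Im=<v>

Re=-0.0521 Im=0.2231

First d^4_{0,-1}(β=2.4024), then the phase factors e^{-i(0)α} and e^{-i(-1)γ}:
With c≡cos(β/2)=0.361239 and s≡sin(β/2)=0.932473, N=[24·24·6·120]^{1/2}=643.987578
The bounds max(0,m−m')=0 and min(l+m,l−m')=3 give 4 terms
  k=0: (−1)^1·643.9876/(144)·0.3612^7·0.9325^1 = -0.003347
  k=1: (−1)^2·643.9876/(24)·0.3612^5·0.9325^3 = +0.133829
  k=2: (−1)^3·643.9876/(24)·0.3612^3·0.9325^5 = -0.891728
  k=3: (−1)^4·643.9876/(144)·0.3612^1·0.9325^7 = +0.990294
d^4_{0,-1}(2.4024) = -0.003347 +0.133829 -0.891728 +0.990294 = +0.229048
Attach z-rotation phases: D = e^{-i(0)(4.8038)}·(+0.229048)·e^{-i(-1)(1.8001)} = -0.052062+0.223053i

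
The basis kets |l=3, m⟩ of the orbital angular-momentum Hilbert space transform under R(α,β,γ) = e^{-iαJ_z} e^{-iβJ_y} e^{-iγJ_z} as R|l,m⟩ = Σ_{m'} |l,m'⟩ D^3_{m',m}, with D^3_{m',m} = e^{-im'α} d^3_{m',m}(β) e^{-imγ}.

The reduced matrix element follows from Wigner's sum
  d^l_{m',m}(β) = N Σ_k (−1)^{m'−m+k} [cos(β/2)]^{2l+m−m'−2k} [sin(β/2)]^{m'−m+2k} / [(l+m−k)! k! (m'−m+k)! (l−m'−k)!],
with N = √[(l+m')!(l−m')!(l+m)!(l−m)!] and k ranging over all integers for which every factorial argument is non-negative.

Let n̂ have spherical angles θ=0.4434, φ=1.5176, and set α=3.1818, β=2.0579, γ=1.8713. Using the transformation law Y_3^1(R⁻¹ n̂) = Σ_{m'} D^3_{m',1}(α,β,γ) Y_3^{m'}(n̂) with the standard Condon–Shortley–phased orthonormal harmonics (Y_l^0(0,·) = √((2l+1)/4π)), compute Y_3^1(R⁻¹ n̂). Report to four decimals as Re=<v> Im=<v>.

Re=0.0028 Im=-0.0140

Need the full column D^3_{m',1} for m'=−3..3 at α=3.1818, β=2.0579, γ=1.8713.
cos(β/2)=0.515719, sin(β/2)=0.856758
d^3_{-3,1}: single k=4 term ⇒ +0.555014;  D = +0.099299+0.546059i
d^3_{-2,1}: k∈[3..4] ⇒ +0.545561 -0.752842 = -0.207281;  D = +0.045253+0.202281i
d^3_{-1,1}: k∈[2..4] ⇒ +0.311544 -1.146432 +0.395502 = -0.439386;  D = -0.113083-0.424585i
d^3_{0,1}: k∈[1..3] ⇒ +0.108271 -0.896448 +0.824697 = +0.036520;  D = -0.010810-0.034884i
d^3_{1,1}: k∈[0..2] ⇒ +0.018814 -0.415392 +0.859824 = +0.463246;  D = +0.154797+0.436618i
d^3_{2,1}: k∈[0..1] ⇒ -0.098838 +0.545561 = +0.446723;  D = -0.166080-0.414704i
d^3_{3,1}: single k=0 term ⇒ +0.201101;  D = +0.082208+0.183530i
Y_3^{m'}(θ=0.4434,φ=1.5176) and Σ D·Y over m':
  (+0.0993+0.5461i)·(-0.0052+0.0325i)  (+0.0453+0.2023i)·(-0.1689-0.0180i)  (-0.1131-0.4246i)·(+0.0227-0.4264i)  (-0.0108-0.0349i)·(+0.3640+0.0000i)  (+0.1548+0.4366i)·(-0.0227-0.4264i)  (-0.1661-0.4147i)·(-0.1689+0.0180i)  (+0.0822+0.1835i)·(+0.0052+0.0325i)
Y_3^1(R⁻¹ n̂) = +0.002840-0.013955i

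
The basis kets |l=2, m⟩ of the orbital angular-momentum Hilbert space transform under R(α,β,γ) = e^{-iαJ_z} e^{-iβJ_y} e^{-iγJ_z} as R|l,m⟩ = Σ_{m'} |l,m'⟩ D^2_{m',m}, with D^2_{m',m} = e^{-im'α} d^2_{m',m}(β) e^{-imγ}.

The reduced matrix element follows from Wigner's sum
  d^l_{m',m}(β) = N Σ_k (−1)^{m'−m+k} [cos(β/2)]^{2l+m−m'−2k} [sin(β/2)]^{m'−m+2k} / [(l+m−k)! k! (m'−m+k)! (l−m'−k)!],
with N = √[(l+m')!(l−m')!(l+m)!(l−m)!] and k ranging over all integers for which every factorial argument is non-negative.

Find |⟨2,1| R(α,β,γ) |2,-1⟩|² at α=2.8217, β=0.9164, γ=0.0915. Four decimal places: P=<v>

P=0.1882

Split into d^2_{1,-1}(β=0.9164) × two z-phases.
Half-angle: c=0.896850, s=0.442334. N=√(6·1·1·6)=6.000000
Admissible k: 0..1 (factorial args all ≥0)
  k=0: (−1)^2·6.0000/(2)·0.8969^2·0.4423^2 = +0.472131
  k=1: (−1)^3·6.0000/(6)·0.8969^0·0.4423^4 = -0.038283
d^2_{1,-1}(0.9164) = +0.472131 -0.038283 = +0.433848
|D^2_{1,-1}|² = |d^2_{1,-1}(β)|² = (+0.433848)² = 0.188224 (the z-rotation phases have unit modulus)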